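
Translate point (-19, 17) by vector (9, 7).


Translation: (x+dx, y+dy) = (-19+9, 17+7) = (-10, 24)

(-10, 24)


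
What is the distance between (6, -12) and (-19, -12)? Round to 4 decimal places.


d = sqrt((-19-6)^2 + (-12--12)^2) = 25

25


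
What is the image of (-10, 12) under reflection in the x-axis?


Reflection across x-axis: (x, y) -> (x, -y)
(-10, 12) -> (-10, -12)

(-10, -12)


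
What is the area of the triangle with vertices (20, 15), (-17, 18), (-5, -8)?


Area = |x1(y2-y3) + x2(y3-y1) + x3(y1-y2)| / 2
= |20*(18--8) + -17*(-8-15) + -5*(15-18)| / 2
= 463

463


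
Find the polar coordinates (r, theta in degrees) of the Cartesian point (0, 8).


r = sqrt(0^2 + 8^2) = 8
theta = atan2(8, 0) = 90 degrees

r = 8, theta = 90 degrees


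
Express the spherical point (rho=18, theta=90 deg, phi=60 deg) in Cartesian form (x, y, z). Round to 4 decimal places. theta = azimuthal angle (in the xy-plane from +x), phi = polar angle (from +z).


x = 18 * sin(60) * cos(90) = 0
y = 18 * sin(60) * sin(90) = 15.5885
z = 18 * cos(60) = 9

(0, 15.5885, 9)


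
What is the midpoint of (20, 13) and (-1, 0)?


Midpoint = ((20+-1)/2, (13+0)/2) = (9.5, 6.5)

(9.5, 6.5)


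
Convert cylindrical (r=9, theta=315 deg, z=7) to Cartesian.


x = 9 * cos(315) = 6.364
y = 9 * sin(315) = -6.364
z = 7

(6.364, -6.364, 7)


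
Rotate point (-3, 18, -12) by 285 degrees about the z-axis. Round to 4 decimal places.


x' = -3*cos(285) - 18*sin(285) = 16.6102
y' = -3*sin(285) + 18*cos(285) = 7.5565
z' = -12

(16.6102, 7.5565, -12)


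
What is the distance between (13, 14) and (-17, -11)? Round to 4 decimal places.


d = sqrt((-17-13)^2 + (-11-14)^2) = 39.0512

39.0512


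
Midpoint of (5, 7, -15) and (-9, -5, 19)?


Midpoint = ((5+-9)/2, (7+-5)/2, (-15+19)/2) = (-2, 1, 2)

(-2, 1, 2)


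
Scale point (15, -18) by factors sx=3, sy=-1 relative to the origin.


Scaling: (x*sx, y*sy) = (15*3, -18*-1) = (45, 18)

(45, 18)


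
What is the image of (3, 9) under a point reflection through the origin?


Reflection through origin: (x, y) -> (-x, -y)
(3, 9) -> (-3, -9)

(-3, -9)


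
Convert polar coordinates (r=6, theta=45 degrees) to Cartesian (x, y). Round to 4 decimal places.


x = 6 * cos(45) = 4.2426
y = 6 * sin(45) = 4.2426

(4.2426, 4.2426)


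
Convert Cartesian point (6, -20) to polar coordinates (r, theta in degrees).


r = sqrt(6^2 + (-20)^2) = 20.8806
theta = atan2(-20, 6) = 286.6992 degrees

r = 20.8806, theta = 286.6992 degrees


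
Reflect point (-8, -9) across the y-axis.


Reflection across y-axis: (x, y) -> (-x, y)
(-8, -9) -> (8, -9)

(8, -9)


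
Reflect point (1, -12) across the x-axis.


Reflection across x-axis: (x, y) -> (x, -y)
(1, -12) -> (1, 12)

(1, 12)


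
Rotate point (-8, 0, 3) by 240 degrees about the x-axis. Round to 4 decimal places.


x' = -8
y' = 0*cos(240) - 3*sin(240) = 2.5981
z' = 0*sin(240) + 3*cos(240) = -1.5

(-8, 2.5981, -1.5)


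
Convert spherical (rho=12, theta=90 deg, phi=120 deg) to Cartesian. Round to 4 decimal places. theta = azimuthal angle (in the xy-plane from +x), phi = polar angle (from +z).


x = 12 * sin(120) * cos(90) = 0
y = 12 * sin(120) * sin(90) = 10.3923
z = 12 * cos(120) = -6

(0, 10.3923, -6)


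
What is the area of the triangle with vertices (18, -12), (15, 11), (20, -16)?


Area = |x1(y2-y3) + x2(y3-y1) + x3(y1-y2)| / 2
= |18*(11--16) + 15*(-16--12) + 20*(-12-11)| / 2
= 17

17


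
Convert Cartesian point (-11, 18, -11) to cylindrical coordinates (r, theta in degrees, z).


r = sqrt((-11)^2 + 18^2) = 21.095
theta = atan2(18, -11) = 121.4296 deg
z = -11

r = 21.095, theta = 121.4296 deg, z = -11


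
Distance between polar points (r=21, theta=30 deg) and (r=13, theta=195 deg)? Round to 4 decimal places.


d = sqrt(r1^2 + r2^2 - 2*r1*r2*cos(t2-t1))
d = sqrt(21^2 + 13^2 - 2*21*13*cos(195-30)) = 33.7253

33.7253


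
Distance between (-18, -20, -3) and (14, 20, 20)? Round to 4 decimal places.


d = sqrt((14--18)^2 + (20--20)^2 + (20--3)^2) = 56.1516

56.1516


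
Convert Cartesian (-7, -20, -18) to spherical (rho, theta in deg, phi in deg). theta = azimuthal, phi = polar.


rho = sqrt((-7)^2 + (-20)^2 + (-18)^2) = 27.8029
theta = atan2(-20, -7) = 250.71 deg
phi = acos(-18/27.8029) = 130.347 deg

rho = 27.8029, theta = 250.71 deg, phi = 130.347 deg


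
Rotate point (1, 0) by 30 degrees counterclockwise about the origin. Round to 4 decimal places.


x' = 1*cos(30) - 0*sin(30) = 0.866
y' = 1*sin(30) + 0*cos(30) = 0.5

(0.866, 0.5)


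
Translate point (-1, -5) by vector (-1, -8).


Translation: (x+dx, y+dy) = (-1+-1, -5+-8) = (-2, -13)

(-2, -13)


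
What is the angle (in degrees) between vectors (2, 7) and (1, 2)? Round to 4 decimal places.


dot = 2*1 + 7*2 = 16
|u| = 7.2801, |v| = 2.2361
cos(angle) = 0.9829
angle = 10.6197 degrees

10.6197 degrees


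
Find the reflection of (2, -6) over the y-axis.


Reflection across y-axis: (x, y) -> (-x, y)
(2, -6) -> (-2, -6)

(-2, -6)


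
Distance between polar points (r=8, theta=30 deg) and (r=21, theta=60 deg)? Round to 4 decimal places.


d = sqrt(r1^2 + r2^2 - 2*r1*r2*cos(t2-t1))
d = sqrt(8^2 + 21^2 - 2*8*21*cos(60-30)) = 14.6293

14.6293


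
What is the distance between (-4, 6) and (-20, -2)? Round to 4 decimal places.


d = sqrt((-20--4)^2 + (-2-6)^2) = 17.8885

17.8885


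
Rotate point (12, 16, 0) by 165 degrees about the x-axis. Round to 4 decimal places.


x' = 12
y' = 16*cos(165) - 0*sin(165) = -15.4548
z' = 16*sin(165) + 0*cos(165) = 4.1411

(12, -15.4548, 4.1411)


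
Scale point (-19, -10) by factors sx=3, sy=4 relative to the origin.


Scaling: (x*sx, y*sy) = (-19*3, -10*4) = (-57, -40)

(-57, -40)


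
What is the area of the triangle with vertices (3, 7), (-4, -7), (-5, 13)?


Area = |x1(y2-y3) + x2(y3-y1) + x3(y1-y2)| / 2
= |3*(-7-13) + -4*(13-7) + -5*(7--7)| / 2
= 77

77


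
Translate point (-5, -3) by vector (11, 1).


Translation: (x+dx, y+dy) = (-5+11, -3+1) = (6, -2)

(6, -2)


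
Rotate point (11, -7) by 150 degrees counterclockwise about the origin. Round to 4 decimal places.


x' = 11*cos(150) - -7*sin(150) = -6.0263
y' = 11*sin(150) + -7*cos(150) = 11.5622

(-6.0263, 11.5622)


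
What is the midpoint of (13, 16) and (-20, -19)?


Midpoint = ((13+-20)/2, (16+-19)/2) = (-3.5, -1.5)

(-3.5, -1.5)


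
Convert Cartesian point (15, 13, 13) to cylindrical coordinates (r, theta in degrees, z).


r = sqrt(15^2 + 13^2) = 19.8494
theta = atan2(13, 15) = 40.9144 deg
z = 13

r = 19.8494, theta = 40.9144 deg, z = 13


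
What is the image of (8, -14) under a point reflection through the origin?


Reflection through origin: (x, y) -> (-x, -y)
(8, -14) -> (-8, 14)

(-8, 14)


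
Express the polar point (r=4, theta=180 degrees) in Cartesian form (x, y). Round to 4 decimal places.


x = 4 * cos(180) = -4
y = 4 * sin(180) = 0

(-4, 0)


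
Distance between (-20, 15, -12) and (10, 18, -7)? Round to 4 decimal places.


d = sqrt((10--20)^2 + (18-15)^2 + (-7--12)^2) = 30.5614

30.5614


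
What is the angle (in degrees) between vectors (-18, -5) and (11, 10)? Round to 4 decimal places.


dot = -18*11 + -5*10 = -248
|u| = 18.6815, |v| = 14.8661
cos(angle) = -0.893
angle = 153.2504 degrees

153.2504 degrees


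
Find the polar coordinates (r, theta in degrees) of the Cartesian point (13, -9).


r = sqrt(13^2 + (-9)^2) = 15.8114
theta = atan2(-9, 13) = 325.3048 degrees

r = 15.8114, theta = 325.3048 degrees


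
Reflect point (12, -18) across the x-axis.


Reflection across x-axis: (x, y) -> (x, -y)
(12, -18) -> (12, 18)

(12, 18)


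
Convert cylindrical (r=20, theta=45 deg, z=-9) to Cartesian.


x = 20 * cos(45) = 14.1421
y = 20 * sin(45) = 14.1421
z = -9

(14.1421, 14.1421, -9)


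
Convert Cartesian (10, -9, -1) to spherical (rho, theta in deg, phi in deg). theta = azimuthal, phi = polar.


rho = sqrt(10^2 + (-9)^2 + (-1)^2) = 13.4907
theta = atan2(-9, 10) = 318.0128 deg
phi = acos(-1/13.4907) = 94.2509 deg

rho = 13.4907, theta = 318.0128 deg, phi = 94.2509 deg


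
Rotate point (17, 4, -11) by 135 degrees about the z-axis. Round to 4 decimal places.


x' = 17*cos(135) - 4*sin(135) = -14.8492
y' = 17*sin(135) + 4*cos(135) = 9.1924
z' = -11

(-14.8492, 9.1924, -11)


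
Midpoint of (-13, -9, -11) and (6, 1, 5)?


Midpoint = ((-13+6)/2, (-9+1)/2, (-11+5)/2) = (-3.5, -4, -3)

(-3.5, -4, -3)


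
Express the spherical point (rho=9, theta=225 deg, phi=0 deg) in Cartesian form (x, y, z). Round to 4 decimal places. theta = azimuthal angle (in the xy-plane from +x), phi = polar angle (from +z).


x = 9 * sin(0) * cos(225) = 0
y = 9 * sin(0) * sin(225) = 0
z = 9 * cos(0) = 9

(0, 0, 9)


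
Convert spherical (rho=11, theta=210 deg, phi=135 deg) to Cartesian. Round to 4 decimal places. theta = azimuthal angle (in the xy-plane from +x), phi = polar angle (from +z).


x = 11 * sin(135) * cos(210) = -6.7361
y = 11 * sin(135) * sin(210) = -3.8891
z = 11 * cos(135) = -7.7782

(-6.7361, -3.8891, -7.7782)


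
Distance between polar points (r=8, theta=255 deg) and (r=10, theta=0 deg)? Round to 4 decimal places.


d = sqrt(r1^2 + r2^2 - 2*r1*r2*cos(t2-t1))
d = sqrt(8^2 + 10^2 - 2*8*10*cos(0-255)) = 14.3322

14.3322


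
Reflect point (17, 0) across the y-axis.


Reflection across y-axis: (x, y) -> (-x, y)
(17, 0) -> (-17, 0)

(-17, 0)


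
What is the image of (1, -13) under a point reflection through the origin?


Reflection through origin: (x, y) -> (-x, -y)
(1, -13) -> (-1, 13)

(-1, 13)


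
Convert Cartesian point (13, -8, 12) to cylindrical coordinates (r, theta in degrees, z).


r = sqrt(13^2 + (-8)^2) = 15.2643
theta = atan2(-8, 13) = 328.3925 deg
z = 12

r = 15.2643, theta = 328.3925 deg, z = 12


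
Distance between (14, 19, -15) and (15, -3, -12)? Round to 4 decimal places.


d = sqrt((15-14)^2 + (-3-19)^2 + (-12--15)^2) = 22.2261

22.2261


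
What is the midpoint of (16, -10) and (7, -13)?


Midpoint = ((16+7)/2, (-10+-13)/2) = (11.5, -11.5)

(11.5, -11.5)


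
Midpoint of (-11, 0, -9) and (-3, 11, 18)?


Midpoint = ((-11+-3)/2, (0+11)/2, (-9+18)/2) = (-7, 5.5, 4.5)

(-7, 5.5, 4.5)


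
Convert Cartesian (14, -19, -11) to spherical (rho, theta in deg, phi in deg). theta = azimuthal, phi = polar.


rho = sqrt(14^2 + (-19)^2 + (-11)^2) = 26.0384
theta = atan2(-19, 14) = 306.3844 deg
phi = acos(-11/26.0384) = 114.9895 deg

rho = 26.0384, theta = 306.3844 deg, phi = 114.9895 deg


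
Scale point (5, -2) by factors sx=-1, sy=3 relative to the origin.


Scaling: (x*sx, y*sy) = (5*-1, -2*3) = (-5, -6)

(-5, -6)


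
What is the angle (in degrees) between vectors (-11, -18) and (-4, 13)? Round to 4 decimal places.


dot = -11*-4 + -18*13 = -190
|u| = 21.095, |v| = 13.6015
cos(angle) = -0.6622
angle = 131.4677 degrees

131.4677 degrees


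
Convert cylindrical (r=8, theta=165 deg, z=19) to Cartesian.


x = 8 * cos(165) = -7.7274
y = 8 * sin(165) = 2.0706
z = 19

(-7.7274, 2.0706, 19)


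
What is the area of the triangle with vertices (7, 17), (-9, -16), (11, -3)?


Area = |x1(y2-y3) + x2(y3-y1) + x3(y1-y2)| / 2
= |7*(-16--3) + -9*(-3-17) + 11*(17--16)| / 2
= 226

226


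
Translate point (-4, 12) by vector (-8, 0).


Translation: (x+dx, y+dy) = (-4+-8, 12+0) = (-12, 12)

(-12, 12)


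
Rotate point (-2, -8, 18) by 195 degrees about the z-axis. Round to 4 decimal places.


x' = -2*cos(195) - -8*sin(195) = -0.1387
y' = -2*sin(195) + -8*cos(195) = 8.245
z' = 18

(-0.1387, 8.245, 18)


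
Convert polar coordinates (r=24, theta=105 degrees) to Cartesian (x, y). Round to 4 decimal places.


x = 24 * cos(105) = -6.2117
y = 24 * sin(105) = 23.1822

(-6.2117, 23.1822)


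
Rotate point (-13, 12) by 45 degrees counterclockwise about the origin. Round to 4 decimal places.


x' = -13*cos(45) - 12*sin(45) = -17.6777
y' = -13*sin(45) + 12*cos(45) = -0.7071

(-17.6777, -0.7071)


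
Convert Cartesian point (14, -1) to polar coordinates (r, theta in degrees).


r = sqrt(14^2 + (-1)^2) = 14.0357
theta = atan2(-1, 14) = 355.9144 degrees

r = 14.0357, theta = 355.9144 degrees


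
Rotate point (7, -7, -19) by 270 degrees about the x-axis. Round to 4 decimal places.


x' = 7
y' = -7*cos(270) - -19*sin(270) = -19
z' = -7*sin(270) + -19*cos(270) = 7

(7, -19, 7)


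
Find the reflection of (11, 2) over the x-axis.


Reflection across x-axis: (x, y) -> (x, -y)
(11, 2) -> (11, -2)

(11, -2)


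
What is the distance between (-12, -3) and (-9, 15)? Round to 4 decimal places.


d = sqrt((-9--12)^2 + (15--3)^2) = 18.2483

18.2483


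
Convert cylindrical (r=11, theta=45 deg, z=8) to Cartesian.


x = 11 * cos(45) = 7.7782
y = 11 * sin(45) = 7.7782
z = 8

(7.7782, 7.7782, 8)


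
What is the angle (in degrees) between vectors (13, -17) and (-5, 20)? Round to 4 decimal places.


dot = 13*-5 + -17*20 = -405
|u| = 21.4009, |v| = 20.6155
cos(angle) = -0.918
angle = 156.6309 degrees

156.6309 degrees


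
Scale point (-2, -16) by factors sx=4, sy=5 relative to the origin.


Scaling: (x*sx, y*sy) = (-2*4, -16*5) = (-8, -80)

(-8, -80)


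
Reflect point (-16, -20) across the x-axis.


Reflection across x-axis: (x, y) -> (x, -y)
(-16, -20) -> (-16, 20)

(-16, 20)


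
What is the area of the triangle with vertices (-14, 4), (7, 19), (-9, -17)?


Area = |x1(y2-y3) + x2(y3-y1) + x3(y1-y2)| / 2
= |-14*(19--17) + 7*(-17-4) + -9*(4-19)| / 2
= 258

258


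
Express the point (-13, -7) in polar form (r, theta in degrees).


r = sqrt((-13)^2 + (-7)^2) = 14.7648
theta = atan2(-7, -13) = 208.3008 degrees

r = 14.7648, theta = 208.3008 degrees


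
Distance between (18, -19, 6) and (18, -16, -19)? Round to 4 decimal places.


d = sqrt((18-18)^2 + (-16--19)^2 + (-19-6)^2) = 25.1794

25.1794


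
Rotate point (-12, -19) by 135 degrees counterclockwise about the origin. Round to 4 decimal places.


x' = -12*cos(135) - -19*sin(135) = 21.9203
y' = -12*sin(135) + -19*cos(135) = 4.9497

(21.9203, 4.9497)


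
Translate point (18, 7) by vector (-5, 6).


Translation: (x+dx, y+dy) = (18+-5, 7+6) = (13, 13)

(13, 13)


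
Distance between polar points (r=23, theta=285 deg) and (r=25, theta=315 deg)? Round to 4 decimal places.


d = sqrt(r1^2 + r2^2 - 2*r1*r2*cos(t2-t1))
d = sqrt(23^2 + 25^2 - 2*23*25*cos(315-285)) = 12.5726

12.5726


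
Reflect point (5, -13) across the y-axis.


Reflection across y-axis: (x, y) -> (-x, y)
(5, -13) -> (-5, -13)

(-5, -13)


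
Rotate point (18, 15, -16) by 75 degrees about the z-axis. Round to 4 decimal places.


x' = 18*cos(75) - 15*sin(75) = -9.8301
y' = 18*sin(75) + 15*cos(75) = 21.269
z' = -16

(-9.8301, 21.269, -16)


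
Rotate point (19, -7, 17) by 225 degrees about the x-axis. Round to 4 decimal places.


x' = 19
y' = -7*cos(225) - 17*sin(225) = 16.9706
z' = -7*sin(225) + 17*cos(225) = -7.0711

(19, 16.9706, -7.0711)


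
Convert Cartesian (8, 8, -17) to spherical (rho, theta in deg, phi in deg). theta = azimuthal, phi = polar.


rho = sqrt(8^2 + 8^2 + (-17)^2) = 20.4206
theta = atan2(8, 8) = 45 deg
phi = acos(-17/20.4206) = 146.3557 deg

rho = 20.4206, theta = 45 deg, phi = 146.3557 deg


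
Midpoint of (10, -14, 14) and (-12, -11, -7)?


Midpoint = ((10+-12)/2, (-14+-11)/2, (14+-7)/2) = (-1, -12.5, 3.5)

(-1, -12.5, 3.5)


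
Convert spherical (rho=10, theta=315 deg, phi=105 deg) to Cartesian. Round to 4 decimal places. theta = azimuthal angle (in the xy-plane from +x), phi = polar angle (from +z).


x = 10 * sin(105) * cos(315) = 6.8301
y = 10 * sin(105) * sin(315) = -6.8301
z = 10 * cos(105) = -2.5882

(6.8301, -6.8301, -2.5882)


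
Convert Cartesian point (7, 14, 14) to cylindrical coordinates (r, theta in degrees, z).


r = sqrt(7^2 + 14^2) = 15.6525
theta = atan2(14, 7) = 63.4349 deg
z = 14

r = 15.6525, theta = 63.4349 deg, z = 14


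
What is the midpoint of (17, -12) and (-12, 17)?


Midpoint = ((17+-12)/2, (-12+17)/2) = (2.5, 2.5)

(2.5, 2.5)


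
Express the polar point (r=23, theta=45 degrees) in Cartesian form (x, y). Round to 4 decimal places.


x = 23 * cos(45) = 16.2635
y = 23 * sin(45) = 16.2635

(16.2635, 16.2635)


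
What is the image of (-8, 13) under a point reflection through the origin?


Reflection through origin: (x, y) -> (-x, -y)
(-8, 13) -> (8, -13)

(8, -13)


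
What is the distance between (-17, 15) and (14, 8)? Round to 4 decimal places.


d = sqrt((14--17)^2 + (8-15)^2) = 31.7805

31.7805


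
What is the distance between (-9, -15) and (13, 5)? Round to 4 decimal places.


d = sqrt((13--9)^2 + (5--15)^2) = 29.7321

29.7321


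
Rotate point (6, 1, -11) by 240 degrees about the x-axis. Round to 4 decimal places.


x' = 6
y' = 1*cos(240) - -11*sin(240) = -10.0263
z' = 1*sin(240) + -11*cos(240) = 4.634

(6, -10.0263, 4.634)


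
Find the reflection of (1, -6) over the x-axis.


Reflection across x-axis: (x, y) -> (x, -y)
(1, -6) -> (1, 6)

(1, 6)


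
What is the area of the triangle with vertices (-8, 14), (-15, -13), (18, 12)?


Area = |x1(y2-y3) + x2(y3-y1) + x3(y1-y2)| / 2
= |-8*(-13-12) + -15*(12-14) + 18*(14--13)| / 2
= 358

358


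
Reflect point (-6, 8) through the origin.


Reflection through origin: (x, y) -> (-x, -y)
(-6, 8) -> (6, -8)

(6, -8)


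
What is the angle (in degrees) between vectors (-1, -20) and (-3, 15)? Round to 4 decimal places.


dot = -1*-3 + -20*15 = -297
|u| = 20.025, |v| = 15.2971
cos(angle) = -0.9696
angle = 165.8277 degrees

165.8277 degrees


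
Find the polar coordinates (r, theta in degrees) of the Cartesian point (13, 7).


r = sqrt(13^2 + 7^2) = 14.7648
theta = atan2(7, 13) = 28.3008 degrees

r = 14.7648, theta = 28.3008 degrees


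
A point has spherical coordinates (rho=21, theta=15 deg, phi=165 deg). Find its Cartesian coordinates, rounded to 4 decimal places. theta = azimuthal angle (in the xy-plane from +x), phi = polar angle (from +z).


x = 21 * sin(165) * cos(15) = 5.25
y = 21 * sin(165) * sin(15) = 1.4067
z = 21 * cos(165) = -20.2844

(5.25, 1.4067, -20.2844)


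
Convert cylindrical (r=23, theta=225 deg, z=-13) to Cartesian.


x = 23 * cos(225) = -16.2635
y = 23 * sin(225) = -16.2635
z = -13

(-16.2635, -16.2635, -13)


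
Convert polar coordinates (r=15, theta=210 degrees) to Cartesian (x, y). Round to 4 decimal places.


x = 15 * cos(210) = -12.9904
y = 15 * sin(210) = -7.5

(-12.9904, -7.5)


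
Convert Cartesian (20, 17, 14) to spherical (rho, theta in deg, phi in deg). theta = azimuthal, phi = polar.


rho = sqrt(20^2 + 17^2 + 14^2) = 29.7489
theta = atan2(17, 20) = 40.3645 deg
phi = acos(14/29.7489) = 61.9264 deg

rho = 29.7489, theta = 40.3645 deg, phi = 61.9264 deg


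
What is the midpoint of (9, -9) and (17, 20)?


Midpoint = ((9+17)/2, (-9+20)/2) = (13, 5.5)

(13, 5.5)


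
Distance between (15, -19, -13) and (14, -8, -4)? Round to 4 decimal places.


d = sqrt((14-15)^2 + (-8--19)^2 + (-4--13)^2) = 14.2478

14.2478


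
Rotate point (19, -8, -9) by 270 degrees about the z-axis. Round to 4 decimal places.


x' = 19*cos(270) - -8*sin(270) = -8
y' = 19*sin(270) + -8*cos(270) = -19
z' = -9

(-8, -19, -9)


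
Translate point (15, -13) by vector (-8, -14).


Translation: (x+dx, y+dy) = (15+-8, -13+-14) = (7, -27)

(7, -27)


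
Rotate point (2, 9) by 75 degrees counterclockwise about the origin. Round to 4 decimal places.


x' = 2*cos(75) - 9*sin(75) = -8.1757
y' = 2*sin(75) + 9*cos(75) = 4.2612

(-8.1757, 4.2612)


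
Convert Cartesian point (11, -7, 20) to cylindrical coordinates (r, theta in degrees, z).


r = sqrt(11^2 + (-7)^2) = 13.0384
theta = atan2(-7, 11) = 327.5288 deg
z = 20

r = 13.0384, theta = 327.5288 deg, z = 20


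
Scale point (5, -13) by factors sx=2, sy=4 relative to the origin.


Scaling: (x*sx, y*sy) = (5*2, -13*4) = (10, -52)

(10, -52)


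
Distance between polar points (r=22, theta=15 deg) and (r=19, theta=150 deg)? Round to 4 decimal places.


d = sqrt(r1^2 + r2^2 - 2*r1*r2*cos(t2-t1))
d = sqrt(22^2 + 19^2 - 2*22*19*cos(150-15)) = 37.8965

37.8965


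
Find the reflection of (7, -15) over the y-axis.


Reflection across y-axis: (x, y) -> (-x, y)
(7, -15) -> (-7, -15)

(-7, -15)


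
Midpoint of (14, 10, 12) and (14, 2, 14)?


Midpoint = ((14+14)/2, (10+2)/2, (12+14)/2) = (14, 6, 13)

(14, 6, 13)


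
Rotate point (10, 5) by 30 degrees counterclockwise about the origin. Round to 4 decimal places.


x' = 10*cos(30) - 5*sin(30) = 6.1603
y' = 10*sin(30) + 5*cos(30) = 9.3301

(6.1603, 9.3301)


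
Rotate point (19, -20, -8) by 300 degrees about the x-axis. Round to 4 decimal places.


x' = 19
y' = -20*cos(300) - -8*sin(300) = -16.9282
z' = -20*sin(300) + -8*cos(300) = 13.3205

(19, -16.9282, 13.3205)


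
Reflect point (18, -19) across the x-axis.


Reflection across x-axis: (x, y) -> (x, -y)
(18, -19) -> (18, 19)

(18, 19)


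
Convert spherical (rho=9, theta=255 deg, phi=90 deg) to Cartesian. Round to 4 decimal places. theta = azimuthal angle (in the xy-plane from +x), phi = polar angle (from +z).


x = 9 * sin(90) * cos(255) = -2.3294
y = 9 * sin(90) * sin(255) = -8.6933
z = 9 * cos(90) = 0

(-2.3294, -8.6933, 0)


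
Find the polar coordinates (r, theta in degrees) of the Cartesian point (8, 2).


r = sqrt(8^2 + 2^2) = 8.2462
theta = atan2(2, 8) = 14.0362 degrees

r = 8.2462, theta = 14.0362 degrees


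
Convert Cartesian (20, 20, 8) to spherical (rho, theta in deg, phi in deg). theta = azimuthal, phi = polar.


rho = sqrt(20^2 + 20^2 + 8^2) = 29.3939
theta = atan2(20, 20) = 45 deg
phi = acos(8/29.3939) = 74.2068 deg

rho = 29.3939, theta = 45 deg, phi = 74.2068 deg


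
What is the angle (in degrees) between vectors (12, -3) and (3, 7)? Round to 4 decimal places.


dot = 12*3 + -3*7 = 15
|u| = 12.3693, |v| = 7.6158
cos(angle) = 0.1592
angle = 80.8377 degrees

80.8377 degrees


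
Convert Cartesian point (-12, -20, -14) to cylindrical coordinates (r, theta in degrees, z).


r = sqrt((-12)^2 + (-20)^2) = 23.3238
theta = atan2(-20, -12) = 239.0362 deg
z = -14

r = 23.3238, theta = 239.0362 deg, z = -14


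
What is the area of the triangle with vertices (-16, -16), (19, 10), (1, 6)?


Area = |x1(y2-y3) + x2(y3-y1) + x3(y1-y2)| / 2
= |-16*(10-6) + 19*(6--16) + 1*(-16-10)| / 2
= 164

164


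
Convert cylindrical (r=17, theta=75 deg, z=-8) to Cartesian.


x = 17 * cos(75) = 4.3999
y = 17 * sin(75) = 16.4207
z = -8

(4.3999, 16.4207, -8)


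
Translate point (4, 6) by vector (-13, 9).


Translation: (x+dx, y+dy) = (4+-13, 6+9) = (-9, 15)

(-9, 15)


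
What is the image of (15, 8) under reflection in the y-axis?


Reflection across y-axis: (x, y) -> (-x, y)
(15, 8) -> (-15, 8)

(-15, 8)


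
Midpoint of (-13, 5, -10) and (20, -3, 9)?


Midpoint = ((-13+20)/2, (5+-3)/2, (-10+9)/2) = (3.5, 1, -0.5)

(3.5, 1, -0.5)


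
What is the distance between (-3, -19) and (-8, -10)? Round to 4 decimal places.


d = sqrt((-8--3)^2 + (-10--19)^2) = 10.2956

10.2956


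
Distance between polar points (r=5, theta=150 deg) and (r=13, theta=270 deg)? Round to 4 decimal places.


d = sqrt(r1^2 + r2^2 - 2*r1*r2*cos(t2-t1))
d = sqrt(5^2 + 13^2 - 2*5*13*cos(270-150)) = 16.0935

16.0935


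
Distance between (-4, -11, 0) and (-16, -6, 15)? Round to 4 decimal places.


d = sqrt((-16--4)^2 + (-6--11)^2 + (15-0)^2) = 19.8494

19.8494


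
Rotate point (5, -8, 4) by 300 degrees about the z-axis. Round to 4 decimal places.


x' = 5*cos(300) - -8*sin(300) = -4.4282
y' = 5*sin(300) + -8*cos(300) = -8.3301
z' = 4

(-4.4282, -8.3301, 4)


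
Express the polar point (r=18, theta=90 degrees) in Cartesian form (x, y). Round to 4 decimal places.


x = 18 * cos(90) = 0
y = 18 * sin(90) = 18

(0, 18)


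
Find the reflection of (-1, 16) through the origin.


Reflection through origin: (x, y) -> (-x, -y)
(-1, 16) -> (1, -16)

(1, -16)


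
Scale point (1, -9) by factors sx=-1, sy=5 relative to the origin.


Scaling: (x*sx, y*sy) = (1*-1, -9*5) = (-1, -45)

(-1, -45)


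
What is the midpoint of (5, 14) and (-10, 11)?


Midpoint = ((5+-10)/2, (14+11)/2) = (-2.5, 12.5)

(-2.5, 12.5)


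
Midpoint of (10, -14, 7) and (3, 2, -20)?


Midpoint = ((10+3)/2, (-14+2)/2, (7+-20)/2) = (6.5, -6, -6.5)

(6.5, -6, -6.5)


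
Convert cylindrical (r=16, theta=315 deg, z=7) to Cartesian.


x = 16 * cos(315) = 11.3137
y = 16 * sin(315) = -11.3137
z = 7

(11.3137, -11.3137, 7)


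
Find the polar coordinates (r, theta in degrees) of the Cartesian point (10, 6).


r = sqrt(10^2 + 6^2) = 11.6619
theta = atan2(6, 10) = 30.9638 degrees

r = 11.6619, theta = 30.9638 degrees


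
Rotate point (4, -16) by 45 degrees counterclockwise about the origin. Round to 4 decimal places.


x' = 4*cos(45) - -16*sin(45) = 14.1421
y' = 4*sin(45) + -16*cos(45) = -8.4853

(14.1421, -8.4853)


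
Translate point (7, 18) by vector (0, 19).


Translation: (x+dx, y+dy) = (7+0, 18+19) = (7, 37)

(7, 37)


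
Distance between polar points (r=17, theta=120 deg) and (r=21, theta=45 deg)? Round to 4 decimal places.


d = sqrt(r1^2 + r2^2 - 2*r1*r2*cos(t2-t1))
d = sqrt(17^2 + 21^2 - 2*17*21*cos(45-120)) = 23.3496

23.3496


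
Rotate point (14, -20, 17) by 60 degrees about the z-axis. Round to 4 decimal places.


x' = 14*cos(60) - -20*sin(60) = 24.3205
y' = 14*sin(60) + -20*cos(60) = 2.1244
z' = 17

(24.3205, 2.1244, 17)


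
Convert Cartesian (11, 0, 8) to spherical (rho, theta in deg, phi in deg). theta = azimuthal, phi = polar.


rho = sqrt(11^2 + 0^2 + 8^2) = 13.6015
theta = atan2(0, 11) = 0 deg
phi = acos(8/13.6015) = 53.9726 deg

rho = 13.6015, theta = 0 deg, phi = 53.9726 deg


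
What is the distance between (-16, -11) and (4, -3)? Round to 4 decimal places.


d = sqrt((4--16)^2 + (-3--11)^2) = 21.5407

21.5407


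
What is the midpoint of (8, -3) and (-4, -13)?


Midpoint = ((8+-4)/2, (-3+-13)/2) = (2, -8)

(2, -8)


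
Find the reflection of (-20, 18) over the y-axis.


Reflection across y-axis: (x, y) -> (-x, y)
(-20, 18) -> (20, 18)

(20, 18)


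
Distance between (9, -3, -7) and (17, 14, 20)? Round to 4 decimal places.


d = sqrt((17-9)^2 + (14--3)^2 + (20--7)^2) = 32.8938

32.8938


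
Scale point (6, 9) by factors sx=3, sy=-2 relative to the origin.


Scaling: (x*sx, y*sy) = (6*3, 9*-2) = (18, -18)

(18, -18)


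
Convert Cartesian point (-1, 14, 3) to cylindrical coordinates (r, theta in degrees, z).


r = sqrt((-1)^2 + 14^2) = 14.0357
theta = atan2(14, -1) = 94.0856 deg
z = 3

r = 14.0357, theta = 94.0856 deg, z = 3


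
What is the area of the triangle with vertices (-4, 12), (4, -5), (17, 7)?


Area = |x1(y2-y3) + x2(y3-y1) + x3(y1-y2)| / 2
= |-4*(-5-7) + 4*(7-12) + 17*(12--5)| / 2
= 158.5

158.5


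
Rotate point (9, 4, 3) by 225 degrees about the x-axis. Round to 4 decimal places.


x' = 9
y' = 4*cos(225) - 3*sin(225) = -0.7071
z' = 4*sin(225) + 3*cos(225) = -4.9497

(9, -0.7071, -4.9497)


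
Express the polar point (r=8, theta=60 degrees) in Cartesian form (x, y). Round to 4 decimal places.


x = 8 * cos(60) = 4
y = 8 * sin(60) = 6.9282

(4, 6.9282)


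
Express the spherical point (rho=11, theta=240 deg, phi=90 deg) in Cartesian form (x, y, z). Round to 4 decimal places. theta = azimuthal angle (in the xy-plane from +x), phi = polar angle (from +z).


x = 11 * sin(90) * cos(240) = -5.5
y = 11 * sin(90) * sin(240) = -9.5263
z = 11 * cos(90) = 0

(-5.5, -9.5263, 0)


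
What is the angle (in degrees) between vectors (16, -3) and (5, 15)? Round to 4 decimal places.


dot = 16*5 + -3*15 = 35
|u| = 16.2788, |v| = 15.8114
cos(angle) = 0.136
angle = 82.1847 degrees

82.1847 degrees


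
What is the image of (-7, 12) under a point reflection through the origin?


Reflection through origin: (x, y) -> (-x, -y)
(-7, 12) -> (7, -12)

(7, -12)


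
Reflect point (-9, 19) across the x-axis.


Reflection across x-axis: (x, y) -> (x, -y)
(-9, 19) -> (-9, -19)

(-9, -19)


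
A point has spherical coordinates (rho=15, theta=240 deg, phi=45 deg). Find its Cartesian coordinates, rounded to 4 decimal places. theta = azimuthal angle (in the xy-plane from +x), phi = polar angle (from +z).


x = 15 * sin(45) * cos(240) = -5.3033
y = 15 * sin(45) * sin(240) = -9.1856
z = 15 * cos(45) = 10.6066

(-5.3033, -9.1856, 10.6066)


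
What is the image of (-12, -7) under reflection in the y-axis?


Reflection across y-axis: (x, y) -> (-x, y)
(-12, -7) -> (12, -7)

(12, -7)


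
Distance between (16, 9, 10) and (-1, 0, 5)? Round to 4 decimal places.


d = sqrt((-1-16)^2 + (0-9)^2 + (5-10)^2) = 19.8746

19.8746


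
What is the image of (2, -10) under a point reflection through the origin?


Reflection through origin: (x, y) -> (-x, -y)
(2, -10) -> (-2, 10)

(-2, 10)


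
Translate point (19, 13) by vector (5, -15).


Translation: (x+dx, y+dy) = (19+5, 13+-15) = (24, -2)

(24, -2)


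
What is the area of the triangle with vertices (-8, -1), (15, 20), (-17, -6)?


Area = |x1(y2-y3) + x2(y3-y1) + x3(y1-y2)| / 2
= |-8*(20--6) + 15*(-6--1) + -17*(-1-20)| / 2
= 37

37


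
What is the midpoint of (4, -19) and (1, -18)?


Midpoint = ((4+1)/2, (-19+-18)/2) = (2.5, -18.5)

(2.5, -18.5)


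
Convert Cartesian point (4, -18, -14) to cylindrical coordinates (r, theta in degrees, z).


r = sqrt(4^2 + (-18)^2) = 18.4391
theta = atan2(-18, 4) = 282.5288 deg
z = -14

r = 18.4391, theta = 282.5288 deg, z = -14


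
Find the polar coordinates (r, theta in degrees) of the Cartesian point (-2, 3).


r = sqrt((-2)^2 + 3^2) = 3.6056
theta = atan2(3, -2) = 123.6901 degrees

r = 3.6056, theta = 123.6901 degrees


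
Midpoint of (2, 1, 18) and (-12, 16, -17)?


Midpoint = ((2+-12)/2, (1+16)/2, (18+-17)/2) = (-5, 8.5, 0.5)

(-5, 8.5, 0.5)


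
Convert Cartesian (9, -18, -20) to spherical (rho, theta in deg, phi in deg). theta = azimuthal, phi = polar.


rho = sqrt(9^2 + (-18)^2 + (-20)^2) = 28.3725
theta = atan2(-18, 9) = 296.5651 deg
phi = acos(-20/28.3725) = 134.8221 deg

rho = 28.3725, theta = 296.5651 deg, phi = 134.8221 deg


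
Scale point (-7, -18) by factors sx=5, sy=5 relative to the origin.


Scaling: (x*sx, y*sy) = (-7*5, -18*5) = (-35, -90)

(-35, -90)


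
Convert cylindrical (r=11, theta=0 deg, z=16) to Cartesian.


x = 11 * cos(0) = 11
y = 11 * sin(0) = 0
z = 16

(11, 0, 16)


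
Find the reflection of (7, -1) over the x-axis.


Reflection across x-axis: (x, y) -> (x, -y)
(7, -1) -> (7, 1)

(7, 1)


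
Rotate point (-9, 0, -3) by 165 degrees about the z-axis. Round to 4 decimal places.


x' = -9*cos(165) - 0*sin(165) = 8.6933
y' = -9*sin(165) + 0*cos(165) = -2.3294
z' = -3

(8.6933, -2.3294, -3)


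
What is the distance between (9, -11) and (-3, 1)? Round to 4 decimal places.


d = sqrt((-3-9)^2 + (1--11)^2) = 16.9706

16.9706


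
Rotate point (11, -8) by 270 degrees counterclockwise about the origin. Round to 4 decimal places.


x' = 11*cos(270) - -8*sin(270) = -8
y' = 11*sin(270) + -8*cos(270) = -11

(-8, -11)


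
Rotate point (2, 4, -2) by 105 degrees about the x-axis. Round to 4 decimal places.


x' = 2
y' = 4*cos(105) - -2*sin(105) = 0.8966
z' = 4*sin(105) + -2*cos(105) = 4.3813

(2, 0.8966, 4.3813)


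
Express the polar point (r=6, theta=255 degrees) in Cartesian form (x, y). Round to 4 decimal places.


x = 6 * cos(255) = -1.5529
y = 6 * sin(255) = -5.7956

(-1.5529, -5.7956)


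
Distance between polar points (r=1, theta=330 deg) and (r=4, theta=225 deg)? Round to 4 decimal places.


d = sqrt(r1^2 + r2^2 - 2*r1*r2*cos(t2-t1))
d = sqrt(1^2 + 4^2 - 2*1*4*cos(225-330)) = 4.367

4.367


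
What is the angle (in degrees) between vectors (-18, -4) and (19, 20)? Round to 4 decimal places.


dot = -18*19 + -4*20 = -422
|u| = 18.4391, |v| = 27.5862
cos(angle) = -0.8296
angle = 146.06 degrees

146.06 degrees


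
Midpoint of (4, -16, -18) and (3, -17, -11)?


Midpoint = ((4+3)/2, (-16+-17)/2, (-18+-11)/2) = (3.5, -16.5, -14.5)

(3.5, -16.5, -14.5)


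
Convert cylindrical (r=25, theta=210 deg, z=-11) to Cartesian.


x = 25 * cos(210) = -21.6506
y = 25 * sin(210) = -12.5
z = -11

(-21.6506, -12.5, -11)


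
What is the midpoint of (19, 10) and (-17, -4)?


Midpoint = ((19+-17)/2, (10+-4)/2) = (1, 3)

(1, 3)


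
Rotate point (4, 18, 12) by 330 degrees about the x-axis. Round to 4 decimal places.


x' = 4
y' = 18*cos(330) - 12*sin(330) = 21.5885
z' = 18*sin(330) + 12*cos(330) = 1.3923

(4, 21.5885, 1.3923)


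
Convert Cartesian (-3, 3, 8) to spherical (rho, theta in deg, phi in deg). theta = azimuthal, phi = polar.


rho = sqrt((-3)^2 + 3^2 + 8^2) = 9.0554
theta = atan2(3, -3) = 135 deg
phi = acos(8/9.0554) = 27.9384 deg

rho = 9.0554, theta = 135 deg, phi = 27.9384 deg


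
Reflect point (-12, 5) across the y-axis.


Reflection across y-axis: (x, y) -> (-x, y)
(-12, 5) -> (12, 5)

(12, 5)


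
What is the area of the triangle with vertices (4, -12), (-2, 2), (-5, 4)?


Area = |x1(y2-y3) + x2(y3-y1) + x3(y1-y2)| / 2
= |4*(2-4) + -2*(4--12) + -5*(-12-2)| / 2
= 15

15


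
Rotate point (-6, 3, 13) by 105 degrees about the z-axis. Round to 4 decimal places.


x' = -6*cos(105) - 3*sin(105) = -1.3449
y' = -6*sin(105) + 3*cos(105) = -6.572
z' = 13

(-1.3449, -6.572, 13)


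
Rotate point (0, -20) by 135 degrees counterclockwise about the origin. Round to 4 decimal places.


x' = 0*cos(135) - -20*sin(135) = 14.1421
y' = 0*sin(135) + -20*cos(135) = 14.1421

(14.1421, 14.1421)


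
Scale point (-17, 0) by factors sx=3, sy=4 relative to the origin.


Scaling: (x*sx, y*sy) = (-17*3, 0*4) = (-51, 0)

(-51, 0)


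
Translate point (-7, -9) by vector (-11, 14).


Translation: (x+dx, y+dy) = (-7+-11, -9+14) = (-18, 5)

(-18, 5)


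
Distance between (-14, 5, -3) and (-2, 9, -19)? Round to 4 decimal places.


d = sqrt((-2--14)^2 + (9-5)^2 + (-19--3)^2) = 20.3961

20.3961


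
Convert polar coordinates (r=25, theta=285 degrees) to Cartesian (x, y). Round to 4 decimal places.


x = 25 * cos(285) = 6.4705
y = 25 * sin(285) = -24.1481

(6.4705, -24.1481)


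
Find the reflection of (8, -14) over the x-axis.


Reflection across x-axis: (x, y) -> (x, -y)
(8, -14) -> (8, 14)

(8, 14)


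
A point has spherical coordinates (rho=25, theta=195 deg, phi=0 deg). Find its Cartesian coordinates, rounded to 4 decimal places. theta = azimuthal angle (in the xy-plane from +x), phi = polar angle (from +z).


x = 25 * sin(0) * cos(195) = 0
y = 25 * sin(0) * sin(195) = 0
z = 25 * cos(0) = 25

(0, 0, 25)


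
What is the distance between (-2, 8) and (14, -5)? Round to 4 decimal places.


d = sqrt((14--2)^2 + (-5-8)^2) = 20.6155

20.6155


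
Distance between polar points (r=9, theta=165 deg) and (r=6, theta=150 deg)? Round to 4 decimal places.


d = sqrt(r1^2 + r2^2 - 2*r1*r2*cos(t2-t1))
d = sqrt(9^2 + 6^2 - 2*9*6*cos(150-165)) = 3.5609

3.5609


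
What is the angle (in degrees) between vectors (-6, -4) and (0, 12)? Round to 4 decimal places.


dot = -6*0 + -4*12 = -48
|u| = 7.2111, |v| = 12
cos(angle) = -0.5547
angle = 123.6901 degrees

123.6901 degrees


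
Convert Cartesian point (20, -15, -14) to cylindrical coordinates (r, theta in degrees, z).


r = sqrt(20^2 + (-15)^2) = 25
theta = atan2(-15, 20) = 323.1301 deg
z = -14

r = 25, theta = 323.1301 deg, z = -14


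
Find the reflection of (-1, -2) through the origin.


Reflection through origin: (x, y) -> (-x, -y)
(-1, -2) -> (1, 2)

(1, 2)


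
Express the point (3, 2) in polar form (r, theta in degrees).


r = sqrt(3^2 + 2^2) = 3.6056
theta = atan2(2, 3) = 33.6901 degrees

r = 3.6056, theta = 33.6901 degrees


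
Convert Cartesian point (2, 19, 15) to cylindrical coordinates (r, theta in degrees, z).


r = sqrt(2^2 + 19^2) = 19.105
theta = atan2(19, 2) = 83.991 deg
z = 15

r = 19.105, theta = 83.991 deg, z = 15


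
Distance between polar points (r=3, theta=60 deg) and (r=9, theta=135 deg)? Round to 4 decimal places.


d = sqrt(r1^2 + r2^2 - 2*r1*r2*cos(t2-t1))
d = sqrt(3^2 + 9^2 - 2*3*9*cos(135-60)) = 8.7192

8.7192


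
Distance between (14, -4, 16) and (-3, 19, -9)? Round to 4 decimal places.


d = sqrt((-3-14)^2 + (19--4)^2 + (-9-16)^2) = 37.9868

37.9868


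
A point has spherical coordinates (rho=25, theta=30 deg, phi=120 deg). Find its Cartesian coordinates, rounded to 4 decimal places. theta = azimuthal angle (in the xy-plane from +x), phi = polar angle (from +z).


x = 25 * sin(120) * cos(30) = 18.75
y = 25 * sin(120) * sin(30) = 10.8253
z = 25 * cos(120) = -12.5

(18.75, 10.8253, -12.5)


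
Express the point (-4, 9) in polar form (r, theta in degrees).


r = sqrt((-4)^2 + 9^2) = 9.8489
theta = atan2(9, -4) = 113.9625 degrees

r = 9.8489, theta = 113.9625 degrees


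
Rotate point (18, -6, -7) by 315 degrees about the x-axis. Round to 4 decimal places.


x' = 18
y' = -6*cos(315) - -7*sin(315) = -9.1924
z' = -6*sin(315) + -7*cos(315) = -0.7071

(18, -9.1924, -0.7071)


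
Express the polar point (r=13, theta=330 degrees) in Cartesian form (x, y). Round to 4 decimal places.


x = 13 * cos(330) = 11.2583
y = 13 * sin(330) = -6.5

(11.2583, -6.5)


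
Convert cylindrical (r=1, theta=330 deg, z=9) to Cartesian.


x = 1 * cos(330) = 0.866
y = 1 * sin(330) = -0.5
z = 9

(0.866, -0.5, 9)


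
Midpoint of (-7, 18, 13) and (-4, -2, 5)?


Midpoint = ((-7+-4)/2, (18+-2)/2, (13+5)/2) = (-5.5, 8, 9)

(-5.5, 8, 9)


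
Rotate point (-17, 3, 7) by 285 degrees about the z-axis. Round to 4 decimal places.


x' = -17*cos(285) - 3*sin(285) = -1.5021
y' = -17*sin(285) + 3*cos(285) = 17.1972
z' = 7

(-1.5021, 17.1972, 7)


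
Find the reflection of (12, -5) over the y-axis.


Reflection across y-axis: (x, y) -> (-x, y)
(12, -5) -> (-12, -5)

(-12, -5)


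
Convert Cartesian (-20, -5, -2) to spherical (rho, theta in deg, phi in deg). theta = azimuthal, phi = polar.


rho = sqrt((-20)^2 + (-5)^2 + (-2)^2) = 20.7123
theta = atan2(-5, -20) = 194.0362 deg
phi = acos(-2/20.7123) = 95.5412 deg

rho = 20.7123, theta = 194.0362 deg, phi = 95.5412 deg


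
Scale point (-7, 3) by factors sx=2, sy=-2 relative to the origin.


Scaling: (x*sx, y*sy) = (-7*2, 3*-2) = (-14, -6)

(-14, -6)


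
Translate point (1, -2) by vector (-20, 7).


Translation: (x+dx, y+dy) = (1+-20, -2+7) = (-19, 5)

(-19, 5)


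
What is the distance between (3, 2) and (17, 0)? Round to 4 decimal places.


d = sqrt((17-3)^2 + (0-2)^2) = 14.1421

14.1421


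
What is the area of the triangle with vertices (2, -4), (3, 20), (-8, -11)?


Area = |x1(y2-y3) + x2(y3-y1) + x3(y1-y2)| / 2
= |2*(20--11) + 3*(-11--4) + -8*(-4-20)| / 2
= 116.5

116.5


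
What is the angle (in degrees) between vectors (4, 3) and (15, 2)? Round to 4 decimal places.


dot = 4*15 + 3*2 = 66
|u| = 5, |v| = 15.1327
cos(angle) = 0.8723
angle = 29.2753 degrees

29.2753 degrees


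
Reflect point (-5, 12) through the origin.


Reflection through origin: (x, y) -> (-x, -y)
(-5, 12) -> (5, -12)

(5, -12)


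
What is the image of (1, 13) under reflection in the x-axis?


Reflection across x-axis: (x, y) -> (x, -y)
(1, 13) -> (1, -13)

(1, -13)


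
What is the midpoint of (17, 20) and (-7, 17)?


Midpoint = ((17+-7)/2, (20+17)/2) = (5, 18.5)

(5, 18.5)
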